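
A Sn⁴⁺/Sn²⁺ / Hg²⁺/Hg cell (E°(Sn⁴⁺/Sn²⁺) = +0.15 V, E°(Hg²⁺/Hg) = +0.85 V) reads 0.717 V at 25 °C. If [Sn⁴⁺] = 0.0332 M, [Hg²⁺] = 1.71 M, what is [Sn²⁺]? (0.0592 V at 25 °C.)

0.073 M

From the Nernst equation, log Q = n(E° − E)/0.0592 = 2(0.70 − 0.717)/0.0592 = -0.574, so Q = 0.266.
With Q = [Sn⁴⁺]/([Sn²⁺]·[Hg²⁺]) and the known concentrations, [Sn²⁺] in the denominator gives [Sn²⁺] = 0.073 M.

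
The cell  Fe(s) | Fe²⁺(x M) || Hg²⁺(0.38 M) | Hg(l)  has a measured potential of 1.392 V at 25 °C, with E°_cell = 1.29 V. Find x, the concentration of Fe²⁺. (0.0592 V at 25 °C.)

From the Nernst equation, log Q = n(E° − E)/0.0592 = 2(1.29 − 1.392)/0.0592 = -3.446, so Q = 3.58 × 10^-4.
With Q = [Fe²⁺]/[Hg²⁺] and the known concentrations, [Fe²⁺] in the numerator gives [Fe²⁺] = 1.4 × 10^-4 M.

1.4 × 10^-4 M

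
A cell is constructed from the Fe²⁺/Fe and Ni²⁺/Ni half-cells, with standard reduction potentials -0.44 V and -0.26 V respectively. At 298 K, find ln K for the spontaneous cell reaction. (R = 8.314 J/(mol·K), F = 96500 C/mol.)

ln K = 14.0

E°_cell = -0.26 − (-0.44) = 0.18 V, with n = 2 electrons transferred.
At equilibrium E = 0, so the Nernst equation gives ln K = nFE°/RT = (2)(96500)(0.18)/((8.314)(298)) = 14.02.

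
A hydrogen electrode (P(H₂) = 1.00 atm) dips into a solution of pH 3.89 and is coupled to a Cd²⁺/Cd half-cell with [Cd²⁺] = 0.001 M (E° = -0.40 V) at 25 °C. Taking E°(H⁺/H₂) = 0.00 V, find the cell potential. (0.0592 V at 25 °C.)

0.26 V

The hydrogen couple is the cathode, so E°_cell = 0.40 V; n = 2.
[H⁺] = 10^(−3.89) = 1.3 × 10^-4 M, and Q = [Cd²⁺]·P(H₂) / [H⁺]^2 = 6.03 × 10^4.
E = E° − (0.0592/2) log Q = 0.40 − (0.0592/2)(4.780) = 0.259 V.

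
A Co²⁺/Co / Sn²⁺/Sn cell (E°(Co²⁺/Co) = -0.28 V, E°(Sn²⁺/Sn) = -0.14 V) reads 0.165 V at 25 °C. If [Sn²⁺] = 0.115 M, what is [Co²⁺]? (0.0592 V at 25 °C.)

0.016 M

From the Nernst equation, log Q = n(E° − E)/0.0592 = 2(0.14 − 0.165)/0.0592 = -0.845, so Q = 0.143.
With Q = [Co²⁺]/[Sn²⁺] and the known concentrations, [Co²⁺] in the numerator gives [Co²⁺] = 0.016 M.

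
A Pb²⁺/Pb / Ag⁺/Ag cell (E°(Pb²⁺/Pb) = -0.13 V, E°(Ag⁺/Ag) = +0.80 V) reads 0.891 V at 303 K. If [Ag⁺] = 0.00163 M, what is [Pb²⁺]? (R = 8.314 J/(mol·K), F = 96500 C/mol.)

From the Nernst equation, ln Q = nF(E° − E)/RT = 2×96500×(0.93 − 0.891)/(8.314×303) = 2.988, so Q = 19.8.
With Q = [Pb²⁺]/[Ag⁺]^2 and the known concentrations, [Pb²⁺] in the numerator gives [Pb²⁺] = 5.3 × 10^-5 M.

5.3 × 10^-5 M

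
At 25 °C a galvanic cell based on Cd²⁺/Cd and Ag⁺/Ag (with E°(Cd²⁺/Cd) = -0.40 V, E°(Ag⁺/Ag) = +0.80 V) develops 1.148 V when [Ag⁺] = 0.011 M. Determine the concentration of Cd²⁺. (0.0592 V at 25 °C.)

0.0069 M

From the Nernst equation, log Q = n(E° − E)/0.0592 = 2(1.20 − 1.148)/0.0592 = 1.757, so Q = 57.1.
With Q = [Cd²⁺]/[Ag⁺]^2 and the known concentrations, [Cd²⁺] in the numerator gives [Cd²⁺] = 0.0069 M.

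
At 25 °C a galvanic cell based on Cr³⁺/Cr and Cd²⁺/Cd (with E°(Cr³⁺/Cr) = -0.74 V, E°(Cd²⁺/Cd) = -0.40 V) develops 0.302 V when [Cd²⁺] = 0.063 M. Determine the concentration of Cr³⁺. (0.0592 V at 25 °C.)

1.3 M

From the Nernst equation, log Q = n(E° − E)/0.0592 = 6(0.34 − 0.302)/0.0592 = 3.851, so Q = 7100.
With Q = [Cr³⁺]^2/[Cd²⁺]^3 and the known concentrations, [Cr³⁺]^2 in the numerator gives [Cr³⁺] = 1.3 M.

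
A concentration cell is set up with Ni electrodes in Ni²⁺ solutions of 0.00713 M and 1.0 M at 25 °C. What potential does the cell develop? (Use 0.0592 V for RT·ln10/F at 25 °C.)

0.064 V

Both half-cells are Ni²⁺/Ni, so E°_cell = 0. The concentrated side is the cathode; the cell reaction moves Ni²⁺ from high to low concentration with n = 2.
Q = [Ni²⁺]_dilute/[Ni²⁺]_conc = 0.00713/1.0 = 0.00713.
E = 0 − (0.0592/2) log Q = −(0.0592/2)(-2.147) = 0.0636 V.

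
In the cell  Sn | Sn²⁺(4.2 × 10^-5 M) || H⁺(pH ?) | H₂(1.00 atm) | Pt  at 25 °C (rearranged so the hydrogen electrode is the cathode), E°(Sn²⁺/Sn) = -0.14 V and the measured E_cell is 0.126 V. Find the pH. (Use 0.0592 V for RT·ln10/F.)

pH = 2.42

E°_cell = 0.14 V and n = 2.
log Q = n(E° − E)/0.0592 = 2×(0.14 − 0.126)/0.0592 = 0.473.
With Q = [Sn²⁺]·P(H₂) / [H⁺]^2, solving for [H⁺] gives log[H⁺] = -2.425, so pH = 2.42.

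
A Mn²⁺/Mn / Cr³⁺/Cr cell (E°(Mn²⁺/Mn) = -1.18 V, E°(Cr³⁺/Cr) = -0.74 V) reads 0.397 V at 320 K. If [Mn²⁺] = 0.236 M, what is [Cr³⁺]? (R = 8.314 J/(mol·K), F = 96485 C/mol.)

From the Nernst equation, ln Q = nF(E° − E)/RT = 6×96485×(0.44 − 0.397)/(8.314×320) = 9.357, so Q = 1.16 × 10^4.
With Q = [Mn²⁺]^3/[Cr³⁺]^2 and the known concentrations, [Cr³⁺]^2 in the denominator gives [Cr³⁺] = 0.0011 M.

0.0011 M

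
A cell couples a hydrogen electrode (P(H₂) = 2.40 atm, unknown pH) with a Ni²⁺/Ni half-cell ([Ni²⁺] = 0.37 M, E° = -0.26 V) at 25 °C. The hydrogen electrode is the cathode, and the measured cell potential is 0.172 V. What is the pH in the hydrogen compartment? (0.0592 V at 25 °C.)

pH = 1.51

E°_cell = 0.26 V and n = 2.
log Q = n(E° − E)/0.0592 = 2×(0.26 − 0.172)/0.0592 = 2.973.
With Q = [Ni²⁺]·P(H₂) / [H⁺]^2, solving for [H⁺] gives log[H⁺] = -1.512, so pH = 1.51.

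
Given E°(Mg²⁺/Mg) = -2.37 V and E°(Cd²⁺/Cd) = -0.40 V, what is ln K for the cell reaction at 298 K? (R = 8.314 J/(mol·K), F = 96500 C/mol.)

E°_cell = -0.40 − (-2.37) = 1.97 V, with n = 2 electrons transferred.
At equilibrium E = 0, so the Nernst equation gives ln K = nFE°/RT = (2)(96500)(1.97)/((8.314)(298)) = 153.46.

ln K = 153.5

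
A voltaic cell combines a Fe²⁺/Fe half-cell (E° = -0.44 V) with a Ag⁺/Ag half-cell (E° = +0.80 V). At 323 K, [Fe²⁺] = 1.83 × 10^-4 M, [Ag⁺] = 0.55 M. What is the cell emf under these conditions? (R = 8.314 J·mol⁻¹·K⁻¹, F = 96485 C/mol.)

The Ag⁺/Ag couple has the higher reduction potential and acts as the cathode, so E°_cell = +0.80 − (-0.44) = 1.24 V.
Balancing electrons gives n = 2; the reaction quotient is Q = [Fe²⁺]/[Ag⁺]^2 = 6.05 × 10^-4.
E = E° − (RT/nF) ln Q = 1.24 − (8.314×323)/(2×96485) × (-7.410) = 1.240 + 0.103 = 1.343 V.

1.34 V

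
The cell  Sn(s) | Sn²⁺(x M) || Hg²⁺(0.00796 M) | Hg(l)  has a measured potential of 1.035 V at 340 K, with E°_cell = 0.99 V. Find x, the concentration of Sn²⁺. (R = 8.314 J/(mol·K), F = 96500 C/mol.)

From the Nernst equation, ln Q = nF(E° − E)/RT = 2×96500×(0.99 − 1.035)/(8.314×340) = -3.072, so Q = 0.0463.
With Q = [Sn²⁺]/[Hg²⁺] and the known concentrations, [Sn²⁺] in the numerator gives [Sn²⁺] = 3.7 × 10^-4 M.

3.7 × 10^-4 M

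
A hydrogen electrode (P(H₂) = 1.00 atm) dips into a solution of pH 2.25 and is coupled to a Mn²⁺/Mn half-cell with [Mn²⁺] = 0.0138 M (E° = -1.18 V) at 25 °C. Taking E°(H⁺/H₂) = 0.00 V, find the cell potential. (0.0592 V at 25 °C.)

The hydrogen couple is the cathode, so E°_cell = 1.18 V; n = 2.
[H⁺] = 10^(−2.25) = 0.0056 M, and Q = [Mn²⁺]·P(H₂) / [H⁺]^2 = 436.
E = E° − (0.0592/2) log Q = 1.18 − (0.0592/2)(2.640) = 1.102 V.

1.10 V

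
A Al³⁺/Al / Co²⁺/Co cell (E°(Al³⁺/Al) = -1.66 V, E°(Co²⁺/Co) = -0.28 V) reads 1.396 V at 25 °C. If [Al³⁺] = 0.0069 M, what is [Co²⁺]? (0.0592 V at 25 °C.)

0.13 M

From the Nernst equation, log Q = n(E° − E)/0.0592 = 6(1.38 − 1.396)/0.0592 = -1.622, so Q = 0.0239.
With Q = [Al³⁺]^2/[Co²⁺]^3 and the known concentrations, [Co²⁺]^3 in the denominator gives [Co²⁺] = 0.13 M.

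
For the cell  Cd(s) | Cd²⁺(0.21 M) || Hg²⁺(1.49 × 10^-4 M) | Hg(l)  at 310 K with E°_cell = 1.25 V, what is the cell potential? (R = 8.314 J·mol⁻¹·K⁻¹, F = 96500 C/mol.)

1.15 V

Balancing electrons gives n = 2; the reaction quotient is Q = [Cd²⁺]/[Hg²⁺] = 1410.
E = E° − (RT/nF) ln Q = 1.25 − (8.314×310)/(2×96500) × (7.251) = 1.250 − 0.097 = 1.153 V.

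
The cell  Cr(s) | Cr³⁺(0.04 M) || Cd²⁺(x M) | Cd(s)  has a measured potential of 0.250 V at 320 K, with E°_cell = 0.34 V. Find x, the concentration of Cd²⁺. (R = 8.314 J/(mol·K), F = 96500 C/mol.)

1.7 × 10^-4 M

From the Nernst equation, ln Q = nF(E° − E)/RT = 6×96500×(0.34 − 0.250)/(8.314×320) = 19.587, so Q = 3.21 × 10^8.
With Q = [Cr³⁺]^2/[Cd²⁺]^3 and the known concentrations, [Cd²⁺]^3 in the denominator gives [Cd²⁺] = 1.7 × 10^-4 M.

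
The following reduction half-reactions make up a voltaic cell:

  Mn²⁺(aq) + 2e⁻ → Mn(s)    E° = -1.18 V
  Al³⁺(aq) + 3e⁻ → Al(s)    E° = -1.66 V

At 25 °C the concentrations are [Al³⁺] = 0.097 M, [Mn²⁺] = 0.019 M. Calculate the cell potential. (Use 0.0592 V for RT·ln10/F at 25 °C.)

The Mn²⁺/Mn couple has the higher reduction potential and acts as the cathode, so E°_cell = -1.18 − (-1.66) = 0.48 V.
Balancing electrons gives n = 6; the reaction quotient is Q = [Al³⁺]^2/[Mn²⁺]^3 = 1370.
At 25 °C, E = E° − (0.0592/n) log Q = 0.48 − (0.0592/6)(3.137) = 0.480 − 0.031 = 0.449 V.

0.449 V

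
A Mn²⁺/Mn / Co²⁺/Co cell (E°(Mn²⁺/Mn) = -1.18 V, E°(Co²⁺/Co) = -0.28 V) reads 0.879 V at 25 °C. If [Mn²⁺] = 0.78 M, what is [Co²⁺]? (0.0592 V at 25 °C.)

0.15 M

From the Nernst equation, log Q = n(E° − E)/0.0592 = 2(0.90 − 0.879)/0.0592 = 0.709, so Q = 5.12.
With Q = [Mn²⁺]/[Co²⁺] and the known concentrations, [Co²⁺] in the denominator gives [Co²⁺] = 0.15 M.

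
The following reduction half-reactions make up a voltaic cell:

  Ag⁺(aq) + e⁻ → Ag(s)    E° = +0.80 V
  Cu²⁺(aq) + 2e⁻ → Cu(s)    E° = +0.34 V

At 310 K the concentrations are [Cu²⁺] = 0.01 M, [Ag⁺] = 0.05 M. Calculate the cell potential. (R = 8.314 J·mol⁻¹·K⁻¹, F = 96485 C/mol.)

The Ag⁺/Ag couple has the higher reduction potential and acts as the cathode, so E°_cell = +0.80 − (+0.34) = 0.46 V.
Balancing electrons gives n = 2; the reaction quotient is Q = [Cu²⁺]/[Ag⁺]^2 = 4.00.
E = E° − (RT/nF) ln Q = 0.46 − (8.314×310)/(2×96485) × (1.386) = 0.460 − 0.019 = 0.441 V.

0.441 V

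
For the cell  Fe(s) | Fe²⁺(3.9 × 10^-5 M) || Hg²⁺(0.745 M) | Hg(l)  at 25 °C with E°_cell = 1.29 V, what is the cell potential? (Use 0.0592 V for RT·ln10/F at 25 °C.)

Balancing electrons gives n = 2; the reaction quotient is Q = [Fe²⁺]/[Hg²⁺] = 5.23 × 10^-5.
At 25 °C, E = E° − (0.0592/n) log Q = 1.29 − (0.0592/2)(-4.281) = 1.290 + 0.127 = 1.417 V.

1.42 V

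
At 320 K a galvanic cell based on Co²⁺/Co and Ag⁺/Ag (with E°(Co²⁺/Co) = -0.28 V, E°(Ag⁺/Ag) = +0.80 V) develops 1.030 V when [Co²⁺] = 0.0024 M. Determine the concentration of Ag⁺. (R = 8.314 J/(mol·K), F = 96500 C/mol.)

From the Nernst equation, ln Q = nF(E° − E)/RT = 2×96500×(1.08 − 1.030)/(8.314×320) = 3.627, so Q = 37.6.
With Q = [Co²⁺]/[Ag⁺]^2 and the known concentrations, [Ag⁺]^2 in the denominator gives [Ag⁺] = 0.008 M.

0.008 M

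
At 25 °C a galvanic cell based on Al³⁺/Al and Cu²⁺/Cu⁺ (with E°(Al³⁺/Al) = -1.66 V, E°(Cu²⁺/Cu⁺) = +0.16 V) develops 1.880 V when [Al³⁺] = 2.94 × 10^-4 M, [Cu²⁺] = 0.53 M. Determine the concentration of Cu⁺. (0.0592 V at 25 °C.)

0.77 M

From the Nernst equation, log Q = n(E° − E)/0.0592 = 3(1.82 − 1.880)/0.0592 = -3.041, so Q = 9.11 × 10^-4.
With Q = [Al³⁺]·[Cu⁺]^3/[Cu²⁺]^3 and the known concentrations, [Cu⁺]^3 in the numerator gives [Cu⁺] = 0.77 M.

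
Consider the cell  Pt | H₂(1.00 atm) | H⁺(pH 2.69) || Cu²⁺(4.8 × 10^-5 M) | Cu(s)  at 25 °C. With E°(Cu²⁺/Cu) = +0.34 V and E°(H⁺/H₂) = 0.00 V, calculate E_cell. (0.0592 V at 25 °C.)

The Cu²⁺/Cu couple is the cathode, so E°_cell = 0.34 V; n = 2.
[H⁺] = 10^(−2.69) = 0.0020 M, and Q = [H⁺]^2 / ([Cu²⁺]·P(H₂)) = 0.0868.
E = E° − (0.0592/2) log Q = 0.34 − (0.0592/2)(-1.061) = 0.371 V.

0.37 V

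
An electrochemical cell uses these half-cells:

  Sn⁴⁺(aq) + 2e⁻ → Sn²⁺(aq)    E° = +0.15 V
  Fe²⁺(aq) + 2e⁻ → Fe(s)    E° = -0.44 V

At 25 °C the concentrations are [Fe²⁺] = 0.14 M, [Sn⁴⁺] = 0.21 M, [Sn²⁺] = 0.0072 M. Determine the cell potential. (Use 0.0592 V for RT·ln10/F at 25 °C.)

0.659 V

The Sn⁴⁺/Sn²⁺ couple has the higher reduction potential and acts as the cathode, so E°_cell = +0.15 − (-0.44) = 0.59 V.
Balancing electrons gives n = 2; the reaction quotient is Q = [Fe²⁺]·[Sn²⁺]/[Sn⁴⁺] = 0.00480.
At 25 °C, E = E° − (0.0592/n) log Q = 0.59 − (0.0592/2)(-2.319) = 0.590 + 0.069 = 0.659 V.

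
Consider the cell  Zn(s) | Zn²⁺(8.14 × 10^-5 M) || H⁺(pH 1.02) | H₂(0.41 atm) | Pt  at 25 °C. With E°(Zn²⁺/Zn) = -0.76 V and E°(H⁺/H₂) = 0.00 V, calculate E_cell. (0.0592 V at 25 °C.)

0.83 V

The hydrogen couple is the cathode, so E°_cell = 0.76 V; n = 2.
[H⁺] = 10^(−1.02) = 0.095 M, and Q = [Zn²⁺]·P(H₂) / [H⁺]^2 = 0.00366.
E = E° − (0.0592/2) log Q = 0.76 − (0.0592/2)(-2.437) = 0.832 V.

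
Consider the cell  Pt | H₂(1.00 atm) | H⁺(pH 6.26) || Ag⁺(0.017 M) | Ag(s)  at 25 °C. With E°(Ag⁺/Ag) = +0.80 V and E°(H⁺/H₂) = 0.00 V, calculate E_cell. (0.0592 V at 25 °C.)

1.07 V

The Ag⁺/Ag couple is the cathode, so E°_cell = 0.80 V; n = 2.
[H⁺] = 10^(−6.26) = 5.5 × 10^-7 M, and Q = [H⁺]^2 / ([Ag⁺]^2·P(H₂)) = 1.04 × 10^-9.
E = E° − (0.0592/2) log Q = 0.80 − (0.0592/2)(-8.981) = 1.066 V.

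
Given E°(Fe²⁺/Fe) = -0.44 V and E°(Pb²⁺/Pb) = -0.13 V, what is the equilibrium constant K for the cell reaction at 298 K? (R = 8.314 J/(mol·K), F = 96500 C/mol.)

3.1 × 10^10

E°_cell = -0.13 − (-0.44) = 0.31 V, with n = 2 electrons transferred.
At equilibrium E = 0, so the Nernst equation gives ln K = nFE°/RT = (2)(96500)(0.31)/((8.314)(298)) = 24.15.
K = e^24.15 = 3.1 × 10^10.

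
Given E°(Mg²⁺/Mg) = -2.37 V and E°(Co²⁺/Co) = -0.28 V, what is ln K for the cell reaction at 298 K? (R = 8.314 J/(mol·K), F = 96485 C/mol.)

E°_cell = -0.28 − (-2.37) = 2.09 V, with n = 2 electrons transferred.
At equilibrium E = 0, so the Nernst equation gives ln K = nFE°/RT = (2)(96485)(2.09)/((8.314)(298)) = 162.78.

ln K = 162.8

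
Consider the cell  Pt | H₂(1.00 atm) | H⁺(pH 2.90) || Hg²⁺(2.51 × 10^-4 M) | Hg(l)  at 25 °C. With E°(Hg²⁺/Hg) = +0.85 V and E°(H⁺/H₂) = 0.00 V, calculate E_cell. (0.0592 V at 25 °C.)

0.92 V

The Hg²⁺/Hg couple is the cathode, so E°_cell = 0.85 V; n = 2.
[H⁺] = 10^(−2.90) = 0.0013 M, and Q = [H⁺]^2 / ([Hg²⁺]·P(H₂)) = 0.00631.
E = E° − (0.0592/2) log Q = 0.85 − (0.0592/2)(-2.200) = 0.915 V.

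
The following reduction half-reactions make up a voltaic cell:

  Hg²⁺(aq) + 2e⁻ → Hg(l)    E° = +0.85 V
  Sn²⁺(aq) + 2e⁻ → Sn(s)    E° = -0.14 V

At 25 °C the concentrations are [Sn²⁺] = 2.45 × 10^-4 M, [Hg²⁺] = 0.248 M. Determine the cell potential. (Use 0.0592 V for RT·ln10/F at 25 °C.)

1.08 V

The Hg²⁺/Hg couple has the higher reduction potential and acts as the cathode, so E°_cell = +0.85 − (-0.14) = 0.99 V.
Balancing electrons gives n = 2; the reaction quotient is Q = [Sn²⁺]/[Hg²⁺] = 9.88 × 10^-4.
At 25 °C, E = E° − (0.0592/n) log Q = 0.99 − (0.0592/2)(-3.005) = 0.990 + 0.089 = 1.079 V.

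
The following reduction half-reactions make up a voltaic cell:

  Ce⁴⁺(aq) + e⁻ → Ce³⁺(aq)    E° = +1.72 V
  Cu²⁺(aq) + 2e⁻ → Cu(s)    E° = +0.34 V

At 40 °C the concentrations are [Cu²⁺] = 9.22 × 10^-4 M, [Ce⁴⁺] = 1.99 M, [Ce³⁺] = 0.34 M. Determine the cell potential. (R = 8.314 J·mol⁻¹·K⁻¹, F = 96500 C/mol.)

The Ce⁴⁺/Ce³⁺ couple has the higher reduction potential and acts as the cathode, so E°_cell = +1.72 − (+0.34) = 1.38 V.
Balancing electrons gives n = 2; the reaction quotient is Q = [Cu²⁺]·[Ce³⁺]^2/[Ce⁴⁺]^2 = 2.69 × 10^-5.
E = E° − (RT/nF) ln Q = 1.38 − (8.314×313)/(2×96500) × (-10.523) = 1.380 + 0.142 = 1.522 V.

1.52 V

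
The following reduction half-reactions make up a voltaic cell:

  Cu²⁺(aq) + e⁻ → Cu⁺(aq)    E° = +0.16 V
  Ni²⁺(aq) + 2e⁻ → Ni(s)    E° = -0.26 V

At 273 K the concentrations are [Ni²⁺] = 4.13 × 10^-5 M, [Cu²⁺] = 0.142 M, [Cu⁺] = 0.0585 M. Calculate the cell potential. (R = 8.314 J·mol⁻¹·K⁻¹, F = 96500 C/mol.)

0.560 V

The Cu²⁺/Cu⁺ couple has the higher reduction potential and acts as the cathode, so E°_cell = +0.16 − (-0.26) = 0.42 V.
Balancing electrons gives n = 2; the reaction quotient is Q = [Ni²⁺]·[Cu⁺]^2/[Cu²⁺]^2 = 7.01 × 10^-6.
E = E° − (RT/nF) ln Q = 0.42 − (8.314×273)/(2×96500) × (-11.868) = 0.420 + 0.140 = 0.560 V.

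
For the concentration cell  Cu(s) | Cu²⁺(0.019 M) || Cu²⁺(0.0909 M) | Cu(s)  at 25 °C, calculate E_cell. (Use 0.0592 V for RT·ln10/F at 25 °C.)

Both half-cells are Cu²⁺/Cu, so E°_cell = 0. The concentrated side is the cathode; the cell reaction moves Cu²⁺ from high to low concentration with n = 2.
Q = [Cu²⁺]_dilute/[Cu²⁺]_conc = 0.019/0.0909 = 0.209.
E = 0 − (0.0592/2) log Q = −(0.0592/2)(-0.680) = 0.0201 V.

0.020 V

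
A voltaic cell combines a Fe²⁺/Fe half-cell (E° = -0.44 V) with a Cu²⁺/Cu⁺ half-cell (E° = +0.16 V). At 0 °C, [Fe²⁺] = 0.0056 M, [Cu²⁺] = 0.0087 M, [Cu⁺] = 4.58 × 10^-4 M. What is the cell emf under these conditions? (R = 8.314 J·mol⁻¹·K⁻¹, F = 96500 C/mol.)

0.730 V

The Cu²⁺/Cu⁺ couple has the higher reduction potential and acts as the cathode, so E°_cell = +0.16 − (-0.44) = 0.60 V.
Balancing electrons gives n = 2; the reaction quotient is Q = [Fe²⁺]·[Cu⁺]^2/[Cu²⁺]^2 = 1.55 × 10^-5.
E = E° − (RT/nF) ln Q = 0.60 − (8.314×273)/(2×96500) × (-11.073) = 0.600 + 0.130 = 0.730 V.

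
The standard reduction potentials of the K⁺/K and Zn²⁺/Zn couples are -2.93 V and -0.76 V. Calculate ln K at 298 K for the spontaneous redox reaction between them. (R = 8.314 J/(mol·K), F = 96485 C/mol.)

ln K = 169.0

E°_cell = -0.76 − (-2.93) = 2.17 V, with n = 2 electrons transferred.
At equilibrium E = 0, so the Nernst equation gives ln K = nFE°/RT = (2)(96485)(2.17)/((8.314)(298)) = 169.01.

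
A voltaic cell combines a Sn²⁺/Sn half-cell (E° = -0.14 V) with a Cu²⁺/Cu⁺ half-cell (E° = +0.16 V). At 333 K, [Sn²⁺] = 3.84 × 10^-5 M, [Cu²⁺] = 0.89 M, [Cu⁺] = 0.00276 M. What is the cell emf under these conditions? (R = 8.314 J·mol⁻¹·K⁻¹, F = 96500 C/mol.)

The Cu²⁺/Cu⁺ couple has the higher reduction potential and acts as the cathode, so E°_cell = +0.16 − (-0.14) = 0.30 V.
Balancing electrons gives n = 2; the reaction quotient is Q = [Sn²⁺]·[Cu⁺]^2/[Cu²⁺]^2 = 3.69 × 10^-10.
E = E° − (RT/nF) ln Q = 0.30 − (8.314×333)/(2×96500) × (-21.719) = 0.300 + 0.312 = 0.612 V.

0.612 V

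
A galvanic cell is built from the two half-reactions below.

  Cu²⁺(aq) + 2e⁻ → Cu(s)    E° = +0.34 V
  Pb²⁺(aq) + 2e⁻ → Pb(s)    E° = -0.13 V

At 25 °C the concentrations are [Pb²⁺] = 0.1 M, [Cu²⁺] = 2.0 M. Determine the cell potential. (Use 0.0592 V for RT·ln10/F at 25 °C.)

The Cu²⁺/Cu couple has the higher reduction potential and acts as the cathode, so E°_cell = +0.34 − (-0.13) = 0.47 V.
Balancing electrons gives n = 2; the reaction quotient is Q = [Pb²⁺]/[Cu²⁺] = 0.0500.
At 25 °C, E = E° − (0.0592/n) log Q = 0.47 − (0.0592/2)(-1.301) = 0.470 + 0.039 = 0.509 V.

0.509 V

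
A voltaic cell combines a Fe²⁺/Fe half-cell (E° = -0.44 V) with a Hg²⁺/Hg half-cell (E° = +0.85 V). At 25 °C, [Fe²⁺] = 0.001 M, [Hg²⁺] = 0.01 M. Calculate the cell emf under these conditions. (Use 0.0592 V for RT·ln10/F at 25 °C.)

The Hg²⁺/Hg couple has the higher reduction potential and acts as the cathode, so E°_cell = +0.85 − (-0.44) = 1.29 V.
Balancing electrons gives n = 2; the reaction quotient is Q = [Fe²⁺]/[Hg²⁺] = 0.100.
At 25 °C, E = E° − (0.0592/n) log Q = 1.29 − (0.0592/2)(-1.000) = 1.290 + 0.030 = 1.320 V.

1.32 V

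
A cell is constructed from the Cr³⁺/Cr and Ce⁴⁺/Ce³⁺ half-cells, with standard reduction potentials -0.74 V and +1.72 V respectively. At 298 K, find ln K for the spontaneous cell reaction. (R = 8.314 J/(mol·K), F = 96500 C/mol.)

ln K = 287.4

E°_cell = +1.72 − (-0.74) = 2.46 V, with n = 3 electrons transferred.
At equilibrium E = 0, so the Nernst equation gives ln K = nFE°/RT = (3)(96500)(2.46)/((8.314)(298)) = 287.45.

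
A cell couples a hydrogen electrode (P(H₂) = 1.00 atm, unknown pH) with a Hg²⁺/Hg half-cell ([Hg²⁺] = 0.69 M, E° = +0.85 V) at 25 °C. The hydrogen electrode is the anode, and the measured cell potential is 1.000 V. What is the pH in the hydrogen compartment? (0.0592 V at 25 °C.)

pH = 2.61

E°_cell = 0.85 V and n = 2.
log Q = n(E° − E)/0.0592 = 2×(0.85 − 1.000)/0.0592 = -5.068.
With Q = [H⁺]^2 / ([Hg²⁺]·P(H₂)), solving for [H⁺] gives log[H⁺] = -2.614, so pH = 2.61.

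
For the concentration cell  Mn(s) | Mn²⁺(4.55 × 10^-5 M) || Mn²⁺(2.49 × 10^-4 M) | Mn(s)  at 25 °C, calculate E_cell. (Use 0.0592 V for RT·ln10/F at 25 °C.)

Both half-cells are Mn²⁺/Mn, so E°_cell = 0. The concentrated side is the cathode; the cell reaction moves Mn²⁺ from high to low concentration with n = 2.
Q = [Mn²⁺]_dilute/[Mn²⁺]_conc = 4.55 × 10^-5/2.49 × 10^-4 = 0.183.
E = 0 − (0.0592/2) log Q = −(0.0592/2)(-0.738) = 0.0218 V.

0.022 V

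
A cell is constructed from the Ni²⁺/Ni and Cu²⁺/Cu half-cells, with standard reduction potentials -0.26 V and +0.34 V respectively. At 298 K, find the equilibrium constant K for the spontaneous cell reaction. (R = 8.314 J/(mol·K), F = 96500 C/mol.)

2 × 10^20

E°_cell = +0.34 − (-0.26) = 0.60 V, with n = 2 electrons transferred.
At equilibrium E = 0, so the Nernst equation gives ln K = nFE°/RT = (2)(96500)(0.60)/((8.314)(298)) = 46.74.
K = e^46.74 = 2 × 10^20.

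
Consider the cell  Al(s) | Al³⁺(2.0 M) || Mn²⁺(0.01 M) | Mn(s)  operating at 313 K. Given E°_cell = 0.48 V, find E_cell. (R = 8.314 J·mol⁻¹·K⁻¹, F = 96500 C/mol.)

0.412 V

Balancing electrons gives n = 6; the reaction quotient is Q = [Al³⁺]^2/[Mn²⁺]^3 = 4 × 10^6.
E = E° − (RT/nF) ln Q = 0.48 − (8.314×313)/(6×96500) × (15.202) = 0.480 − 0.068 = 0.412 V.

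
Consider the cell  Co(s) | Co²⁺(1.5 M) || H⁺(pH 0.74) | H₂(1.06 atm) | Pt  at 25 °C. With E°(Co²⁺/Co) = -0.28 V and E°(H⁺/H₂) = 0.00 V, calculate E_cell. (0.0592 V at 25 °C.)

The hydrogen couple is the cathode, so E°_cell = 0.28 V; n = 2.
[H⁺] = 10^(−0.74) = 0.18 M, and Q = [Co²⁺]·P(H₂) / [H⁺]^2 = 48.0.
E = E° − (0.0592/2) log Q = 0.28 − (0.0592/2)(1.681) = 0.230 V.

0.23 V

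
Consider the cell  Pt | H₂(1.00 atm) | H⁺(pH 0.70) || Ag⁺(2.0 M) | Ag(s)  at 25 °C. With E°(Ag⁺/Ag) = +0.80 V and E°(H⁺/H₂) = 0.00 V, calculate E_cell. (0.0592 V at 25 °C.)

The Ag⁺/Ag couple is the cathode, so E°_cell = 0.80 V; n = 2.
[H⁺] = 10^(−0.70) = 0.20 M, and Q = [H⁺]^2 / ([Ag⁺]^2·P(H₂)) = 0.00995.
E = E° − (0.0592/2) log Q = 0.80 − (0.0592/2)(-2.002) = 0.859 V.

0.86 V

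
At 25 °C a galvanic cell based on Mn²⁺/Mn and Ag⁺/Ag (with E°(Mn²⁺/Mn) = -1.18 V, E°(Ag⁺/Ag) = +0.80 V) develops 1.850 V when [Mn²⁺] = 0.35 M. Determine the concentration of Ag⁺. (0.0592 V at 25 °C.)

From the Nernst equation, log Q = n(E° − E)/0.0592 = 2(1.98 − 1.850)/0.0592 = 4.392, so Q = 2.47 × 10^4.
With Q = [Mn²⁺]/[Ag⁺]^2 and the known concentrations, [Ag⁺]^2 in the denominator gives [Ag⁺] = 0.0038 M.

0.0038 M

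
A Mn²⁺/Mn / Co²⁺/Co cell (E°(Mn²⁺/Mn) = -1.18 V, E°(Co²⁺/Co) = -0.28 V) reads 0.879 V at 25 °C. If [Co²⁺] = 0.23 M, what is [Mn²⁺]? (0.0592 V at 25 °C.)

1.2 M

From the Nernst equation, log Q = n(E° − E)/0.0592 = 2(0.90 − 0.879)/0.0592 = 0.709, so Q = 5.12.
With Q = [Mn²⁺]/[Co²⁺] and the known concentrations, [Mn²⁺] in the numerator gives [Mn²⁺] = 1.2 M.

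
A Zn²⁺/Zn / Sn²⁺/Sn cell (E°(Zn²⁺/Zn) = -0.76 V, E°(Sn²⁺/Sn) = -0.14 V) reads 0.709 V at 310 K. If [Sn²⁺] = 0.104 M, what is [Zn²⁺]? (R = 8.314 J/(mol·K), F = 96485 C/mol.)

From the Nernst equation, ln Q = nF(E° − E)/RT = 2×96485×(0.62 − 0.709)/(8.314×310) = -6.664, so Q = 0.00128.
With Q = [Zn²⁺]/[Sn²⁺] and the known concentrations, [Zn²⁺] in the numerator gives [Zn²⁺] = 1.3 × 10^-4 M.

1.3 × 10^-4 M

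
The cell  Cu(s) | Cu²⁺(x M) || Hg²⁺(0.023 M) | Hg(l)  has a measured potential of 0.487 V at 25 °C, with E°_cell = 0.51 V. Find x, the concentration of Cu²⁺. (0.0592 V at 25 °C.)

From the Nernst equation, log Q = n(E° − E)/0.0592 = 2(0.51 − 0.487)/0.0592 = 0.777, so Q = 5.98.
With Q = [Cu²⁺]/[Hg²⁺] and the known concentrations, [Cu²⁺] in the numerator gives [Cu²⁺] = 0.14 M.

0.14 M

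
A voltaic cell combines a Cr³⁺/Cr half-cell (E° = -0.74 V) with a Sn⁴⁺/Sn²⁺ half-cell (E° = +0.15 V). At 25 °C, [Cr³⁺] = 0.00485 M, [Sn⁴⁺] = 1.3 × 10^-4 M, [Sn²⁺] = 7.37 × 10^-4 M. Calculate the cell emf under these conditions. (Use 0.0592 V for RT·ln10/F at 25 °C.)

0.913 V

The Sn⁴⁺/Sn²⁺ couple has the higher reduction potential and acts as the cathode, so E°_cell = +0.15 − (-0.74) = 0.89 V.
Balancing electrons gives n = 6; the reaction quotient is Q = [Cr³⁺]^2·[Sn²⁺]^3/[Sn⁴⁺]^3 = 0.00429.
At 25 °C, E = E° − (0.0592/n) log Q = 0.89 − (0.0592/6)(-2.368) = 0.890 + 0.023 = 0.913 V.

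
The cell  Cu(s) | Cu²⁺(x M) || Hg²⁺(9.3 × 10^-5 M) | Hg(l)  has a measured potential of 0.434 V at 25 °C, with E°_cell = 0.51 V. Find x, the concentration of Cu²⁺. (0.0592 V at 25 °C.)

0.034 M

From the Nernst equation, log Q = n(E° − E)/0.0592 = 2(0.51 − 0.434)/0.0592 = 2.568, so Q = 369.
With Q = [Cu²⁺]/[Hg²⁺] and the known concentrations, [Cu²⁺] in the numerator gives [Cu²⁺] = 0.034 M.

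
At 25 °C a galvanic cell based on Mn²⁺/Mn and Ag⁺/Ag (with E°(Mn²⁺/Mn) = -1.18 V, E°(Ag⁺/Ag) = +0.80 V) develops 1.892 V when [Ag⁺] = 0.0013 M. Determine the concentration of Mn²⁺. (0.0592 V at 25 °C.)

From the Nernst equation, log Q = n(E° − E)/0.0592 = 2(1.98 − 1.892)/0.0592 = 2.973, so Q = 940.
With Q = [Mn²⁺]/[Ag⁺]^2 and the known concentrations, [Mn²⁺] in the numerator gives [Mn²⁺] = 0.0016 M.

0.0016 M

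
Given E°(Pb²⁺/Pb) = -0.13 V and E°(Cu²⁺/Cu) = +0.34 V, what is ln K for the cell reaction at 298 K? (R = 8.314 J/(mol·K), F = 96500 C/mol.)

ln K = 36.6

E°_cell = +0.34 − (-0.13) = 0.47 V, with n = 2 electrons transferred.
At equilibrium E = 0, so the Nernst equation gives ln K = nFE°/RT = (2)(96500)(0.47)/((8.314)(298)) = 36.61.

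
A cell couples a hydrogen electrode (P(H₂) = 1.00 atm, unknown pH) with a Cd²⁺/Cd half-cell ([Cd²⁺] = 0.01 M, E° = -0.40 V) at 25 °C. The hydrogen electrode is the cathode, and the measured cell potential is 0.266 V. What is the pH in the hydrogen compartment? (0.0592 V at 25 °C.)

E°_cell = 0.40 V and n = 2.
log Q = n(E° − E)/0.0592 = 2×(0.40 − 0.266)/0.0592 = 4.527.
With Q = [Cd²⁺]·P(H₂) / [H⁺]^2, solving for [H⁺] gives log[H⁺] = -3.264, so pH = 3.26.

pH = 3.26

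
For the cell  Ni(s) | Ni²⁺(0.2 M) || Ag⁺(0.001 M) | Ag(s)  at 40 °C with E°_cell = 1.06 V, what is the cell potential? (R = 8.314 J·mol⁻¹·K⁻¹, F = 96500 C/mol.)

0.895 V

Balancing electrons gives n = 2; the reaction quotient is Q = [Ni²⁺]/[Ag⁺]^2 = 2 × 10^5.
E = E° − (RT/nF) ln Q = 1.06 − (8.314×313)/(2×96500) × (12.206) = 1.060 − 0.165 = 0.895 V.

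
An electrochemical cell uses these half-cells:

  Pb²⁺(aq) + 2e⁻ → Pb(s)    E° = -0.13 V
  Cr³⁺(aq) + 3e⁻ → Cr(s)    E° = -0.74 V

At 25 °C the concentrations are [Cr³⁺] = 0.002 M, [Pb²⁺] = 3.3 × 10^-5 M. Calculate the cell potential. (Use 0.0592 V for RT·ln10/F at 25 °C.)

0.531 V

The Pb²⁺/Pb couple has the higher reduction potential and acts as the cathode, so E°_cell = -0.13 − (-0.74) = 0.61 V.
Balancing electrons gives n = 6; the reaction quotient is Q = [Cr³⁺]^2/[Pb²⁺]^3 = 1.11 × 10^8.
At 25 °C, E = E° − (0.0592/n) log Q = 0.61 − (0.0592/6)(8.047) = 0.610 − 0.079 = 0.531 V.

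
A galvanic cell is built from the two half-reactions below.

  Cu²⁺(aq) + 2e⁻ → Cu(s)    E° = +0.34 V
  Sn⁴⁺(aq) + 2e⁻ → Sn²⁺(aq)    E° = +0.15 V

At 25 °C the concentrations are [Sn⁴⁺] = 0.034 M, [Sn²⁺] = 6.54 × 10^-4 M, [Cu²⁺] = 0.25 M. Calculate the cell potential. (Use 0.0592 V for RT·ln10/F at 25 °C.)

The Cu²⁺/Cu couple has the higher reduction potential and acts as the cathode, so E°_cell = +0.34 − (+0.15) = 0.19 V.
Balancing electrons gives n = 2; the reaction quotient is Q = [Sn⁴⁺]/([Sn²⁺]·[Cu²⁺]) = 208.
At 25 °C, E = E° − (0.0592/n) log Q = 0.19 − (0.0592/2)(2.318) = 0.190 − 0.069 = 0.121 V.

0.121 V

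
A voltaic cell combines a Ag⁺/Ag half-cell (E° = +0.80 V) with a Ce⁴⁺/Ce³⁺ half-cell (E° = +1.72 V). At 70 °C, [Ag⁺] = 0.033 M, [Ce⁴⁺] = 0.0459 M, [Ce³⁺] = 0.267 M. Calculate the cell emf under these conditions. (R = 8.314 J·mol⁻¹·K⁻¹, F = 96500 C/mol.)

The Ce⁴⁺/Ce³⁺ couple has the higher reduction potential and acts as the cathode, so E°_cell = +1.72 − (+0.80) = 0.92 V.
Balancing electrons gives n = 1; the reaction quotient is Q = [Ag⁺]·[Ce³⁺]/[Ce⁴⁺] = 0.192.
E = E° − (RT/nF) ln Q = 0.92 − (8.314×343)/(1×96500) × (-1.650) = 0.920 + 0.049 = 0.969 V.

0.969 V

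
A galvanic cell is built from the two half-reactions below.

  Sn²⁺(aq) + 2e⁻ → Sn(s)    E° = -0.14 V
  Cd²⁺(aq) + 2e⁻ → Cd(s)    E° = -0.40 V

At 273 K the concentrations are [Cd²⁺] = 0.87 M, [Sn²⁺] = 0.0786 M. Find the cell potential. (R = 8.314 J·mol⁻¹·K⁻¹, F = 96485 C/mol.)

0.232 V

The Sn²⁺/Sn couple has the higher reduction potential and acts as the cathode, so E°_cell = -0.14 − (-0.40) = 0.26 V.
Balancing electrons gives n = 2; the reaction quotient is Q = [Cd²⁺]/[Sn²⁺] = 11.1.
E = E° − (RT/nF) ln Q = 0.26 − (8.314×273)/(2×96485) × (2.404) = 0.260 − 0.028 = 0.232 V.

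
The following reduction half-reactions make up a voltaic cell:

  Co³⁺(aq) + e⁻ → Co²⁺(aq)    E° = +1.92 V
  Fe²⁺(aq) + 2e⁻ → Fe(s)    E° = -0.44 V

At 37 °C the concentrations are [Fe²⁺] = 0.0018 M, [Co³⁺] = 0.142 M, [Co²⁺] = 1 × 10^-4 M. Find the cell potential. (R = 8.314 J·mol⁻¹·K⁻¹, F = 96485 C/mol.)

The Co³⁺/Co²⁺ couple has the higher reduction potential and acts as the cathode, so E°_cell = +1.92 − (-0.44) = 2.36 V.
Balancing electrons gives n = 2; the reaction quotient is Q = [Fe²⁺]·[Co²⁺]^2/[Co³⁺]^2 = 8.93 × 10^-10.
E = E° − (RT/nF) ln Q = 2.36 − (8.314×310)/(2×96485) × (-20.837) = 2.360 + 0.278 = 2.638 V.

2.64 V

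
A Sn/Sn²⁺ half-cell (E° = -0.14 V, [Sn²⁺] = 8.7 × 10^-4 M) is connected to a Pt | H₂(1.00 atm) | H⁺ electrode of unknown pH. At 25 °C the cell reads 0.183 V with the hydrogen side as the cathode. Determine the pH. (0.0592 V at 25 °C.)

E°_cell = 0.14 V and n = 2.
log Q = n(E° − E)/0.0592 = 2×(0.14 − 0.183)/0.0592 = -1.453.
With Q = [Sn²⁺]·P(H₂) / [H⁺]^2, solving for [H⁺] gives log[H⁺] = -0.804, so pH = 0.80.

pH = 0.80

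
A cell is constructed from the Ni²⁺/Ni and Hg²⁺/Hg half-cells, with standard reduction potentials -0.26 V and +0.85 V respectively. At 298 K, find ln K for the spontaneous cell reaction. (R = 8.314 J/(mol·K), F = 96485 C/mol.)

ln K = 86.5

E°_cell = +0.85 − (-0.26) = 1.11 V, with n = 2 electrons transferred.
At equilibrium E = 0, so the Nernst equation gives ln K = nFE°/RT = (2)(96485)(1.11)/((8.314)(298)) = 86.45.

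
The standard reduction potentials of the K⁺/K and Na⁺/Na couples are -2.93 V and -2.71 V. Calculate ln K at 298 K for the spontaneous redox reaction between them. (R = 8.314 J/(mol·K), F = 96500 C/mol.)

E°_cell = -2.71 − (-2.93) = 0.22 V, with n = 1 electron transferred.
At equilibrium E = 0, so the Nernst equation gives ln K = nFE°/RT = (1)(96500)(0.22)/((8.314)(298)) = 8.57.

ln K = 8.6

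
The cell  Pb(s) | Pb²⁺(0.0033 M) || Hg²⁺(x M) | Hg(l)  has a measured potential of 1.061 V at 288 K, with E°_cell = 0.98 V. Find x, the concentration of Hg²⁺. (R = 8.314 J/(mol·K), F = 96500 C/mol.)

2.3 M

From the Nernst equation, ln Q = nF(E° − E)/RT = 2×96500×(0.98 − 1.061)/(8.314×288) = -6.529, so Q = 0.00146.
With Q = [Pb²⁺]/[Hg²⁺] and the known concentrations, [Hg²⁺] in the denominator gives [Hg²⁺] = 2.3 M.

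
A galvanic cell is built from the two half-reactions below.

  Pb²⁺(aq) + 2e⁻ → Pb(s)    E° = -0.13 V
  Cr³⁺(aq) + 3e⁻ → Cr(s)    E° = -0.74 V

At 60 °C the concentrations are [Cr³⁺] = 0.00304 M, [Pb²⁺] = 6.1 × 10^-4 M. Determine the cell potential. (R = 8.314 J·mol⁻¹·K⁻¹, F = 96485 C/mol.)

0.559 V

The Pb²⁺/Pb couple has the higher reduction potential and acts as the cathode, so E°_cell = -0.13 − (-0.74) = 0.61 V.
Balancing electrons gives n = 6; the reaction quotient is Q = [Cr³⁺]^2/[Pb²⁺]^3 = 4.07 × 10^4.
E = E° − (RT/nF) ln Q = 0.61 − (8.314×333)/(6×96485) × (10.614) = 0.610 − 0.051 = 0.559 V.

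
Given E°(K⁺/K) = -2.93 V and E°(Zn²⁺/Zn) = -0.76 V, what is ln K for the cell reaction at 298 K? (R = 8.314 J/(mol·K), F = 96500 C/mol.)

ln K = 169.0

E°_cell = -0.76 − (-2.93) = 2.17 V, with n = 2 electrons transferred.
At equilibrium E = 0, so the Nernst equation gives ln K = nFE°/RT = (2)(96500)(2.17)/((8.314)(298)) = 169.04.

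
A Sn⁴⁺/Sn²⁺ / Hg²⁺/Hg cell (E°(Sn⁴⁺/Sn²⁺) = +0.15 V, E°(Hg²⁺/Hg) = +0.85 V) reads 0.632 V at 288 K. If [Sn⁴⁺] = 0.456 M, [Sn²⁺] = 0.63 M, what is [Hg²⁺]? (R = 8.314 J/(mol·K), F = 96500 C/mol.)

0.003 M

From the Nernst equation, ln Q = nF(E° − E)/RT = 2×96500×(0.70 − 0.632)/(8.314×288) = 5.481, so Q = 240.
With Q = [Sn⁴⁺]/([Sn²⁺]·[Hg²⁺]) and the known concentrations, [Hg²⁺] in the denominator gives [Hg²⁺] = 0.003 M.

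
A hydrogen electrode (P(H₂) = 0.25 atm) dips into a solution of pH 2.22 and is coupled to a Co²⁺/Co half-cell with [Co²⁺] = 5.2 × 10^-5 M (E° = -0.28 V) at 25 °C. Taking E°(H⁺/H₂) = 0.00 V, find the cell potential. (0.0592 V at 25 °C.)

0.29 V

The hydrogen couple is the cathode, so E°_cell = 0.28 V; n = 2.
[H⁺] = 10^(−2.22) = 0.0060 M, and Q = [Co²⁺]·P(H₂) / [H⁺]^2 = 0.358.
E = E° − (0.0592/2) log Q = 0.28 − (0.0592/2)(-0.446) = 0.293 V.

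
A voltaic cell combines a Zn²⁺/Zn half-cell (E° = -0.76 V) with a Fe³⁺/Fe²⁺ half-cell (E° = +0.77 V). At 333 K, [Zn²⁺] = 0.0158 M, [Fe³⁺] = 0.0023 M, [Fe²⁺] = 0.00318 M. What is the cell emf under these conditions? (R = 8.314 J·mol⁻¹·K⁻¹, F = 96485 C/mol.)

The Fe³⁺/Fe²⁺ couple has the higher reduction potential and acts as the cathode, so E°_cell = +0.77 − (-0.76) = 1.53 V.
Balancing electrons gives n = 2; the reaction quotient is Q = [Zn²⁺]·[Fe²⁺]^2/[Fe³⁺]^2 = 0.0302.
E = E° − (RT/nF) ln Q = 1.53 − (8.314×333)/(2×96485) × (-3.500) = 1.530 + 0.050 = 1.580 V.

1.58 V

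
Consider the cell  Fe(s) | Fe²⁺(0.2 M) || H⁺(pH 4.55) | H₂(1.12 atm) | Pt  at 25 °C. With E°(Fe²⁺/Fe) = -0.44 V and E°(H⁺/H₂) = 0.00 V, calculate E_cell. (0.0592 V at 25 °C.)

The hydrogen couple is the cathode, so E°_cell = 0.44 V; n = 2.
[H⁺] = 10^(−4.55) = 2.8 × 10^-5 M, and Q = [Fe²⁺]·P(H₂) / [H⁺]^2 = 2.82 × 10^8.
E = E° − (0.0592/2) log Q = 0.44 − (0.0592/2)(8.450) = 0.190 V.

0.19 V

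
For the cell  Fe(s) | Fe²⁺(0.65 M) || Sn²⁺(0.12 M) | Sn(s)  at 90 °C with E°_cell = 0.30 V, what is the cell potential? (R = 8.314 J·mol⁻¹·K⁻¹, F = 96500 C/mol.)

Balancing electrons gives n = 2; the reaction quotient is Q = [Fe²⁺]/[Sn²⁺] = 5.42.
E = E° − (RT/nF) ln Q = 0.30 − (8.314×363)/(2×96500) × (1.689) = 0.300 − 0.026 = 0.274 V.

0.274 V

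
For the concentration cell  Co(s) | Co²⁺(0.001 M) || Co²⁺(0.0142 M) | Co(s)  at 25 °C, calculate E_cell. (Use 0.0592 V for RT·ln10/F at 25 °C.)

0.034 V

Both half-cells are Co²⁺/Co, so E°_cell = 0. The concentrated side is the cathode; the cell reaction moves Co²⁺ from high to low concentration with n = 2.
Q = [Co²⁺]_dilute/[Co²⁺]_conc = 0.001/0.0142 = 0.0704.
E = 0 − (0.0592/2) log Q = −(0.0592/2)(-1.152) = 0.0341 V.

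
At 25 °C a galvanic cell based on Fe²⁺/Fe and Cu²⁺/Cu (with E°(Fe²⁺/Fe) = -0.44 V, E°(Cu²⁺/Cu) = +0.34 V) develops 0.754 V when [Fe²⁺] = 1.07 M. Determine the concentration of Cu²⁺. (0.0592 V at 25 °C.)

From the Nernst equation, log Q = n(E° − E)/0.0592 = 2(0.78 − 0.754)/0.0592 = 0.878, so Q = 7.56.
With Q = [Fe²⁺]/[Cu²⁺] and the known concentrations, [Cu²⁺] in the denominator gives [Cu²⁺] = 0.14 M.

0.14 M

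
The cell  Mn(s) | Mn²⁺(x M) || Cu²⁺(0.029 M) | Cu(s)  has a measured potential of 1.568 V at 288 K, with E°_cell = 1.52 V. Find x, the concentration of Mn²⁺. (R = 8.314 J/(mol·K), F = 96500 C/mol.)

From the Nernst equation, ln Q = nF(E° − E)/RT = 2×96500×(1.52 − 1.568)/(8.314×288) = -3.869, so Q = 0.0209.
With Q = [Mn²⁺]/[Cu²⁺] and the known concentrations, [Mn²⁺] in the numerator gives [Mn²⁺] = 6.1 × 10^-4 M.

6.1 × 10^-4 M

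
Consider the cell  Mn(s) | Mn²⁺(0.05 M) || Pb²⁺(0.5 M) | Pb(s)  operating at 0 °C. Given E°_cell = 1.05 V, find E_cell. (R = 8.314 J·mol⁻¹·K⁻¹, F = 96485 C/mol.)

1.08 V

Balancing electrons gives n = 2; the reaction quotient is Q = [Mn²⁺]/[Pb²⁺] = 0.100.
E = E° − (RT/nF) ln Q = 1.05 − (8.314×273)/(2×96485) × (-2.303) = 1.050 + 0.027 = 1.077 V.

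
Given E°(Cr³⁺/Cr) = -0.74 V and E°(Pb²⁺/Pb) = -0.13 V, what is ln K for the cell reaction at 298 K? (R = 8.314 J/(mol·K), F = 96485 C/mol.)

ln K = 142.5

E°_cell = -0.13 − (-0.74) = 0.61 V, with n = 6 electrons transferred.
At equilibrium E = 0, so the Nernst equation gives ln K = nFE°/RT = (6)(96485)(0.61)/((8.314)(298)) = 142.53.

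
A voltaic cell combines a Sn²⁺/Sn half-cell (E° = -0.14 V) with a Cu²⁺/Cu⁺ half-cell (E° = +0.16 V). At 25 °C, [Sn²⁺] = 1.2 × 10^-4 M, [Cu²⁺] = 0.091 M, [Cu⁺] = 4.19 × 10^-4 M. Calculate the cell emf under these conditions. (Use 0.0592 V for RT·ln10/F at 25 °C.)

The Cu²⁺/Cu⁺ couple has the higher reduction potential and acts as the cathode, so E°_cell = +0.16 − (-0.14) = 0.30 V.
Balancing electrons gives n = 2; the reaction quotient is Q = [Sn²⁺]·[Cu⁺]^2/[Cu²⁺]^2 = 2.54 × 10^-9.
At 25 °C, E = E° − (0.0592/n) log Q = 0.30 − (0.0592/2)(-8.594) = 0.300 + 0.254 = 0.554 V.

0.554 V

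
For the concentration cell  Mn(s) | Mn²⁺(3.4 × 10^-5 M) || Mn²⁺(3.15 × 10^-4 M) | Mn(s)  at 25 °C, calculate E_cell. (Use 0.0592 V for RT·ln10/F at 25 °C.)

Both half-cells are Mn²⁺/Mn, so E°_cell = 0. The concentrated side is the cathode; the cell reaction moves Mn²⁺ from high to low concentration with n = 2.
Q = [Mn²⁺]_dilute/[Mn²⁺]_conc = 3.4 × 10^-5/3.15 × 10^-4 = 0.108.
E = 0 − (0.0592/2) log Q = −(0.0592/2)(-0.967) = 0.0286 V.

0.029 V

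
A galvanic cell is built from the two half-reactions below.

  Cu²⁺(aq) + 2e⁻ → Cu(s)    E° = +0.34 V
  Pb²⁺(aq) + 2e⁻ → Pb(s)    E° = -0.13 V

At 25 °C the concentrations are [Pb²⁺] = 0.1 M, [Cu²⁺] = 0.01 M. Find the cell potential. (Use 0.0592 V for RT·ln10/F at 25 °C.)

0.440 V

The Cu²⁺/Cu couple has the higher reduction potential and acts as the cathode, so E°_cell = +0.34 − (-0.13) = 0.47 V.
Balancing electrons gives n = 2; the reaction quotient is Q = [Pb²⁺]/[Cu²⁺] = 10.0.
At 25 °C, E = E° − (0.0592/n) log Q = 0.47 − (0.0592/2)(1.000) = 0.470 − 0.030 = 0.440 V.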